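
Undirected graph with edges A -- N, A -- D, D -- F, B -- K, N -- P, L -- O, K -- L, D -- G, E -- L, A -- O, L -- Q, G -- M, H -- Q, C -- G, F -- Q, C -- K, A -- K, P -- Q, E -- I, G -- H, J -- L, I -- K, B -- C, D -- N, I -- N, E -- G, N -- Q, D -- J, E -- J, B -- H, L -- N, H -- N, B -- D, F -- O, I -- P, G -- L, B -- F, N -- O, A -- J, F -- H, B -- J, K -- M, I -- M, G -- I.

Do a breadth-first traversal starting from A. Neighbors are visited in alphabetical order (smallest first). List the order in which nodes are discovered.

Visit A; enqueue D, J, K, N, O → queue [D, J, K, N, O]
Visit D; enqueue B, F, G → queue [J, K, N, O, B, F, G]
Visit J; enqueue E, L → queue [K, N, O, B, F, G, E, L]
Visit K; enqueue C, I, M → queue [N, O, B, F, G, E, L, C, I, M]
Visit N; enqueue H, P, Q → queue [O, B, F, G, E, L, C, I, M, H, P, Q]
Visit O → queue [B, F, G, E, L, C, I, M, H, P, Q]
Visit B → queue [F, G, E, L, C, I, M, H, P, Q]
Visit F → queue [G, E, L, C, I, M, H, P, Q]
Visit G → queue [E, L, C, I, M, H, P, Q]
Visit E → queue [L, C, I, M, H, P, Q]
Visit L → queue [C, I, M, H, P, Q]
Visit C → queue [I, M, H, P, Q]
Visit I → queue [M, H, P, Q]
Visit M → queue [H, P, Q]
Visit H → queue [P, Q]
Visit P → queue [Q]
Visit Q → queue []

A -> D -> J -> K -> N -> O -> B -> F -> G -> E -> L -> C -> I -> M -> H -> P -> Q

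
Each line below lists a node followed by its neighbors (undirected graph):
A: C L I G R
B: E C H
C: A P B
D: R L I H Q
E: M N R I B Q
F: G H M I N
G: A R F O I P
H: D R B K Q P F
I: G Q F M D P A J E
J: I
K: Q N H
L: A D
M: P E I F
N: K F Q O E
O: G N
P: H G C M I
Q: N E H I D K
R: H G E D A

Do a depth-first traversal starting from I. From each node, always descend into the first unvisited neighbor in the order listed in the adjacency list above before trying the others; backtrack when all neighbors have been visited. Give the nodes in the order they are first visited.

I → G → A → C → P → H → D → R → E → M → F → N → K → Q → O → B → L → J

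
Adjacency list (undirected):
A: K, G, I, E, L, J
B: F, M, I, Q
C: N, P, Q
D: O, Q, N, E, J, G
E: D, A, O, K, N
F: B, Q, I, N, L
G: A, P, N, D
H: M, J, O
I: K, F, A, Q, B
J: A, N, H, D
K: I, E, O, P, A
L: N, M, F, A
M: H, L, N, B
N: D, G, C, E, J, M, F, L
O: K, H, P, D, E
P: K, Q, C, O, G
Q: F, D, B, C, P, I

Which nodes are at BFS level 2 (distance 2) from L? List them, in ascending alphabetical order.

B, C, D, E, G, H, I, J, K, Q

Level 0: L
Level 1: A, F, M, N
Level 2: B, C, D, E, G, H, I, J, K, Q
Level 3: O, P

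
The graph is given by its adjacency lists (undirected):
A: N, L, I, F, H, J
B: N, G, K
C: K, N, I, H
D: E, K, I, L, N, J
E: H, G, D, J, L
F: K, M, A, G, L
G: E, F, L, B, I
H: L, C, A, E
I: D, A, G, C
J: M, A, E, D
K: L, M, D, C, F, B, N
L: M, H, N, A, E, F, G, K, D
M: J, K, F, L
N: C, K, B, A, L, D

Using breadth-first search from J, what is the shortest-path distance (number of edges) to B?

Level 0: J
Level 1: A, D, E, M
Level 2: F, G, H, I, K, L, N
Level 3: B, C
B first appears at level 3.

3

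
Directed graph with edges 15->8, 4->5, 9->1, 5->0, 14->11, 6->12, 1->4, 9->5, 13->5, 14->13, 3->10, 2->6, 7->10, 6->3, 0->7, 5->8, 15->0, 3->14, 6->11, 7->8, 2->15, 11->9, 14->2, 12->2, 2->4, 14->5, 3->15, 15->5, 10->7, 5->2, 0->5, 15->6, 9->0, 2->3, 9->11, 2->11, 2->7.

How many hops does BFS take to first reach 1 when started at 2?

3

Level 0: 2
Level 1: 3, 4, 6, 7, 11, 15
Level 2: 0, 5, 8, 9, 10, 12, 14
Level 3: 1, 13
1 first appears at level 3.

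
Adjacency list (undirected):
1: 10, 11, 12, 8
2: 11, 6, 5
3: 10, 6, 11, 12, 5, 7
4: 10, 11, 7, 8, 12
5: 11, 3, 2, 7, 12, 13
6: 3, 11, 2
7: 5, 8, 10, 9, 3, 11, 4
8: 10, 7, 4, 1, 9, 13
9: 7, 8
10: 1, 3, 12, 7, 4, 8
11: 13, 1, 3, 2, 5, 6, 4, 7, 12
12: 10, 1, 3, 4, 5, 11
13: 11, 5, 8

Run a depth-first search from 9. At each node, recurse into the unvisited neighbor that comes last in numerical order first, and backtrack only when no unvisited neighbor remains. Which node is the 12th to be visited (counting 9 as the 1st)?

4

Visit 9
9 → 8
8 → 13
13 → 11
11 → 12
12 → 10
10 → 7
7 → 5
5 → 3
3 → 6
6 → 2
7 → 4
10 → 1

Visit order: 9, 8, 13, 11, 12, 10, 7, 5, 3, 6, 2, 4, 1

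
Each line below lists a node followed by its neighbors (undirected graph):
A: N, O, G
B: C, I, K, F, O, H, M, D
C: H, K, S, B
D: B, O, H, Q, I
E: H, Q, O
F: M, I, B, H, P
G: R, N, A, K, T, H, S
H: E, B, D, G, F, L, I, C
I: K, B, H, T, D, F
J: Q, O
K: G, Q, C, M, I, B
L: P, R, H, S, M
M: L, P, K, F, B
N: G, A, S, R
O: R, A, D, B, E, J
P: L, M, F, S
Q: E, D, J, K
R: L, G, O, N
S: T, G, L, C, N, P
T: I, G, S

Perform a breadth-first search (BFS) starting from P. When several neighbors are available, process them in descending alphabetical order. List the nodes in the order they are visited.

Visit P; enqueue S, M, L, F → queue [S, M, L, F]
Visit S; enqueue T, N, G, C → queue [M, L, F, T, N, G, C]
Visit M; enqueue K, B → queue [L, F, T, N, G, C, K, B]
Visit L; enqueue R, H → queue [F, T, N, G, C, K, B, R, H]
Visit F; enqueue I → queue [T, N, G, C, K, B, R, H, I]
Visit T → queue [N, G, C, K, B, R, H, I]
Visit N; enqueue A → queue [G, C, K, B, R, H, I, A]
Visit G → queue [C, K, B, R, H, I, A]
Visit C → queue [K, B, R, H, I, A]
Visit K; enqueue Q → queue [B, R, H, I, A, Q]
Visit B; enqueue O, D → queue [R, H, I, A, Q, O, D]
Visit R → queue [H, I, A, Q, O, D]
Visit H; enqueue E → queue [I, A, Q, O, D, E]
Visit I → queue [A, Q, O, D, E]
Visit A → queue [Q, O, D, E]
Visit Q; enqueue J → queue [O, D, E, J]
Visit O → queue [D, E, J]
Visit D → queue [E, J]
Visit E → queue [J]
Visit J → queue []

P, S, M, L, F, T, N, G, C, K, B, R, H, I, A, Q, O, D, E, J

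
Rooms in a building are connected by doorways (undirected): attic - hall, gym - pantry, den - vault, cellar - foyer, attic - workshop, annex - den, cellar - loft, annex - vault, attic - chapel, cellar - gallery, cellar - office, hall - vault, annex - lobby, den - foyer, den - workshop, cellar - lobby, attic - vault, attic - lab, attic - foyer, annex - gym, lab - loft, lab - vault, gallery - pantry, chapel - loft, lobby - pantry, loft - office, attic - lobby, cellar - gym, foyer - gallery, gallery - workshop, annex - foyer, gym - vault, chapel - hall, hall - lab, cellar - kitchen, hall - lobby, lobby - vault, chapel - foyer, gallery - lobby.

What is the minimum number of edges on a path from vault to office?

3

Level 0: vault
Level 1: annex, attic, den, gym, hall, lab, lobby
Level 2: cellar, chapel, foyer, gallery, loft, pantry, workshop
Level 3: kitchen, office
office first appears at level 3.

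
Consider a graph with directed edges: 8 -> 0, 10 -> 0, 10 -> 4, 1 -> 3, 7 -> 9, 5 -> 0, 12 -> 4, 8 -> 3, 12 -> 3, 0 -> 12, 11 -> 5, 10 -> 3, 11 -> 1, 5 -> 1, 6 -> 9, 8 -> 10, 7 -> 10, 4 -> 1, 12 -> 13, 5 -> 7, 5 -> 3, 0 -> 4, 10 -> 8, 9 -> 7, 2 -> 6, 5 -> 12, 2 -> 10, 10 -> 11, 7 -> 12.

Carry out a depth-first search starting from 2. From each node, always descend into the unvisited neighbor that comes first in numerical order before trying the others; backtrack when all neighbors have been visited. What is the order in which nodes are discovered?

Visit 2
2 → 6
6 → 9
9 → 7
7 → 10
10 → 0
0 → 4
4 → 1
1 → 3
0 → 12
12 → 13
10 → 8
10 → 11
11 → 5

2 6 9 7 10 0 4 1 3 12 13 8 11 5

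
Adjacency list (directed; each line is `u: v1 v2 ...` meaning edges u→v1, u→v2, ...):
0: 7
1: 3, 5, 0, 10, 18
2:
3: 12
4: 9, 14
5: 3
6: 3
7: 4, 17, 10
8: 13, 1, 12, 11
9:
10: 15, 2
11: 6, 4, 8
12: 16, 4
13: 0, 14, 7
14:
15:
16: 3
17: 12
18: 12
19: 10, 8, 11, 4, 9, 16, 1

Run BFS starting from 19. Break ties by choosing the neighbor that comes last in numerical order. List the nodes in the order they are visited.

19, 16, 11, 10, 9, 8, 4, 1, 3, 6, 15, 2, 13, 12, 14, 18, 5, 0, 7, 17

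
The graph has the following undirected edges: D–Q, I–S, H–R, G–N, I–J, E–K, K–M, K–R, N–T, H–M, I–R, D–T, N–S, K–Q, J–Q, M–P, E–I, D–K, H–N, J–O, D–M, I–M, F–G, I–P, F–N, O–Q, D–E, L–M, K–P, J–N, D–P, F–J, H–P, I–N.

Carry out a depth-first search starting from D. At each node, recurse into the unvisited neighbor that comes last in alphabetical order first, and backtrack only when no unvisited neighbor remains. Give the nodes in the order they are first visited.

D → T → N → S → I → R → K → Q → O → J → F → G → P → M → L → H → E

Visit D
D → T
T → N
N → S
S → I
I → R
R → K
K → Q
Q → O
O → J
J → F
F → G
K → P
P → M
M → L
M → H
K → E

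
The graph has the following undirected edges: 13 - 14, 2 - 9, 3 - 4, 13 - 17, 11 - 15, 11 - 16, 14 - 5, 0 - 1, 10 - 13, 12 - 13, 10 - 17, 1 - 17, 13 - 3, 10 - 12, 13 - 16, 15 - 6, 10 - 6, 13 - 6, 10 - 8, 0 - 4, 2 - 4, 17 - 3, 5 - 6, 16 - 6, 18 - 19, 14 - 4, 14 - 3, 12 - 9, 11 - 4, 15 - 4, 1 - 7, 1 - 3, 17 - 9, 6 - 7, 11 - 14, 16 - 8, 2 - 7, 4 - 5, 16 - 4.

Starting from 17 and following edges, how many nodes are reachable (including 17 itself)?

BFS from 17 visits: 17, 13, 10, 9, 3, 1, 16, 14, 12, 6, 8, 2, 4, 7, 0, 11, 5, 15
Reachable nodes: 18 of 20 total.

18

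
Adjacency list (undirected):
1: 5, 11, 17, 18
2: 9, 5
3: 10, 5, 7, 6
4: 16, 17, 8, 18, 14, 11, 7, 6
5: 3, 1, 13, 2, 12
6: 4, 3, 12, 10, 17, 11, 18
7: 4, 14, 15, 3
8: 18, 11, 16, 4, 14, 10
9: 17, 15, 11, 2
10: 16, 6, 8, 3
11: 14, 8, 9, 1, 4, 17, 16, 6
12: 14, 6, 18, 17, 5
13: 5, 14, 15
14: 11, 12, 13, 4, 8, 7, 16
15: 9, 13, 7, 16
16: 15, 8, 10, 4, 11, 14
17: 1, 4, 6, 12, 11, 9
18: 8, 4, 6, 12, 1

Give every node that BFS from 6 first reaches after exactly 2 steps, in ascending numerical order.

1, 5, 7, 8, 9, 14, 16

Level 0: 6
Level 1: 3, 4, 10, 11, 12, 17, 18
Level 2: 1, 5, 7, 8, 9, 14, 16
Level 3: 2, 13, 15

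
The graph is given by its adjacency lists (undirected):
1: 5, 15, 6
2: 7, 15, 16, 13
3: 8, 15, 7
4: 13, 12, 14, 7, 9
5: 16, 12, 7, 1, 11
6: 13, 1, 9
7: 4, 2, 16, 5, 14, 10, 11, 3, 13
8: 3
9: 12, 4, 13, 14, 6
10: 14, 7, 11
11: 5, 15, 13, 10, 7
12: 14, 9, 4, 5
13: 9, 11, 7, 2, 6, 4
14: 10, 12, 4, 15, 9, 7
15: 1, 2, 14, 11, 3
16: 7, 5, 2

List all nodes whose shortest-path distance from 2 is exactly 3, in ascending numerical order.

Level 0: 2
Level 1: 7, 13, 15, 16
Level 2: 1, 3, 4, 5, 6, 9, 10, 11, 14
Level 3: 8, 12

8, 12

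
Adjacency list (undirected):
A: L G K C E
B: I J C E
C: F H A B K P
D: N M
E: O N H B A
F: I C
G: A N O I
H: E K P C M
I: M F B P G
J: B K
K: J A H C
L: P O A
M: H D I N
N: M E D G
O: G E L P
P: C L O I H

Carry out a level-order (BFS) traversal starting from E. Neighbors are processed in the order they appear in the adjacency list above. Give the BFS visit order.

Visit E; enqueue O, N, H, B, A → queue [O, N, H, B, A]
Visit O; enqueue G, L, P → queue [N, H, B, A, G, L, P]
Visit N; enqueue M, D → queue [H, B, A, G, L, P, M, D]
Visit H; enqueue K, C → queue [B, A, G, L, P, M, D, K, C]
Visit B; enqueue I, J → queue [A, G, L, P, M, D, K, C, I, J]
Visit A → queue [G, L, P, M, D, K, C, I, J]
Visit G → queue [L, P, M, D, K, C, I, J]
Visit L → queue [P, M, D, K, C, I, J]
Visit P → queue [M, D, K, C, I, J]
Visit M → queue [D, K, C, I, J]
Visit D → queue [K, C, I, J]
Visit K → queue [C, I, J]
Visit C; enqueue F → queue [I, J, F]
Visit I → queue [J, F]
Visit J → queue [F]
Visit F → queue []

E -> O -> N -> H -> B -> A -> G -> L -> P -> M -> D -> K -> C -> I -> J -> F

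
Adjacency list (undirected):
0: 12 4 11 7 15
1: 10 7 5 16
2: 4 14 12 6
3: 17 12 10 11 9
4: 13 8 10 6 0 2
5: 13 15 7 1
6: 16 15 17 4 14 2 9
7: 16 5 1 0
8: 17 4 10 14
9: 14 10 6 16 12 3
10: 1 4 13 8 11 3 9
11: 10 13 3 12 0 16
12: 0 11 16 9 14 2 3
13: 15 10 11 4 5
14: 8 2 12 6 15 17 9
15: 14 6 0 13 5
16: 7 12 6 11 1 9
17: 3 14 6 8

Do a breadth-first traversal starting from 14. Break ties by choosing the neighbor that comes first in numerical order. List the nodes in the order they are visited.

14, 2, 6, 8, 9, 12, 15, 17, 4, 16, 10, 3, 0, 11, 5, 13, 1, 7

Visit 14; enqueue 2, 6, 8, 9, 12, 15, 17 → queue [2, 6, 8, 9, 12, 15, 17]
Visit 2; enqueue 4 → queue [6, 8, 9, 12, 15, 17, 4]
Visit 6; enqueue 16 → queue [8, 9, 12, 15, 17, 4, 16]
Visit 8; enqueue 10 → queue [9, 12, 15, 17, 4, 16, 10]
Visit 9; enqueue 3 → queue [12, 15, 17, 4, 16, 10, 3]
Visit 12; enqueue 0, 11 → queue [15, 17, 4, 16, 10, 3, 0, 11]
Visit 15; enqueue 5, 13 → queue [17, 4, 16, 10, 3, 0, 11, 5, 13]
Visit 17 → queue [4, 16, 10, 3, 0, 11, 5, 13]
Visit 4 → queue [16, 10, 3, 0, 11, 5, 13]
Visit 16; enqueue 1, 7 → queue [10, 3, 0, 11, 5, 13, 1, 7]
Visit 10 → queue [3, 0, 11, 5, 13, 1, 7]
Visit 3 → queue [0, 11, 5, 13, 1, 7]
Visit 0 → queue [11, 5, 13, 1, 7]
Visit 11 → queue [5, 13, 1, 7]
Visit 5 → queue [13, 1, 7]
Visit 13 → queue [1, 7]
Visit 1 → queue [7]
Visit 7 → queue []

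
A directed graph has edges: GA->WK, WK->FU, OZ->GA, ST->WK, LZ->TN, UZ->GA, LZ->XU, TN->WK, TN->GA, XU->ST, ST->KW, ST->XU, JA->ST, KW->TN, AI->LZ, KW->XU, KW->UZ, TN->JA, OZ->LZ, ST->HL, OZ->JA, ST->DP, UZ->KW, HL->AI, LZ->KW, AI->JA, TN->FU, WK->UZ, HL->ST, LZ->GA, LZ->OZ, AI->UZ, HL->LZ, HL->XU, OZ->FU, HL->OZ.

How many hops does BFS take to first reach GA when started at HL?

2

Level 0: HL
Level 1: AI, LZ, OZ, ST, XU
Level 2: DP, FU, GA, JA, KW, TN, UZ, WK
GA first appears at level 2.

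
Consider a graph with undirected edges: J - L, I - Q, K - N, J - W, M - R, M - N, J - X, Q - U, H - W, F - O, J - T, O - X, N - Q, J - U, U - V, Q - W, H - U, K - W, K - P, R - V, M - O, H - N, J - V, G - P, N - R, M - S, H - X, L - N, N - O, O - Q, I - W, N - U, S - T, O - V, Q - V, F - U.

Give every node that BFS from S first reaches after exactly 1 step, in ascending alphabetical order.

M, T

Level 0: S
Level 1: M, T
Level 2: J, N, O, R
Level 3: F, H, K, L, Q, U, V, W, X
Level 4: I, P
Level 5: G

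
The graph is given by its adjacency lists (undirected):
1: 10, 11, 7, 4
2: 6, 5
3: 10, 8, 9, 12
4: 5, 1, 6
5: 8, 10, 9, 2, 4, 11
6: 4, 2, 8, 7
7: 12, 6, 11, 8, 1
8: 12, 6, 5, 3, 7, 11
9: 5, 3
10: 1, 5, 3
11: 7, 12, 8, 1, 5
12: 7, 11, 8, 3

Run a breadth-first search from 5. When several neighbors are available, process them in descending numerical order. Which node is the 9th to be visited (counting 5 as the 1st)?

Visit 5; enqueue 11, 10, 9, 8, 4, 2 → queue [11, 10, 9, 8, 4, 2]
Visit 11; enqueue 12, 7, 1 → queue [10, 9, 8, 4, 2, 12, 7, 1]
Visit 10; enqueue 3 → queue [9, 8, 4, 2, 12, 7, 1, 3]
Visit 9 → queue [8, 4, 2, 12, 7, 1, 3]
Visit 8; enqueue 6 → queue [4, 2, 12, 7, 1, 3, 6]
Visit 4 → queue [2, 12, 7, 1, 3, 6]
Visit 2 → queue [12, 7, 1, 3, 6]
Visit 12 → queue [7, 1, 3, 6]
Visit 7 → queue [1, 3, 6]
Visit 1 → queue [3, 6]
Visit 3 → queue [6]
Visit 6 → queue []

Visit order: 5, 11, 10, 9, 8, 4, 2, 12, 7, 1, 3, 6

7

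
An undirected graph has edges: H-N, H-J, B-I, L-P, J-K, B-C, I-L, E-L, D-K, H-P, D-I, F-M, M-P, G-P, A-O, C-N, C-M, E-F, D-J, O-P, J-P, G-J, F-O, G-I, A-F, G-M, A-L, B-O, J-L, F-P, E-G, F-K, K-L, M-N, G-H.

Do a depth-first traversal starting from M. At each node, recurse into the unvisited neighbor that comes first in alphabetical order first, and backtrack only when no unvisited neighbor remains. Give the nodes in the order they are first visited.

Visit M
M → C
C → B
B → I
I → D
D → J
J → G
G → E
E → F
F → A
A → L
L → K
L → P
P → H
H → N
P → O

M C B I D J G E F A L K P H N O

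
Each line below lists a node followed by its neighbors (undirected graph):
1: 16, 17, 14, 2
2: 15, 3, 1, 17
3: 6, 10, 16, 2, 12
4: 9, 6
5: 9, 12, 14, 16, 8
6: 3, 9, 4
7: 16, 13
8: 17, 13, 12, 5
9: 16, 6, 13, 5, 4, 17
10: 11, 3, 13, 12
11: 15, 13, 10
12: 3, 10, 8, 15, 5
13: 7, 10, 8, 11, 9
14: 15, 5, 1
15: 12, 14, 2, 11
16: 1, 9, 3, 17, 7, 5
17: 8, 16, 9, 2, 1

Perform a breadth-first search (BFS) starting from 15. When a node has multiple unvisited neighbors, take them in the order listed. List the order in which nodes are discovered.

Visit 15; enqueue 12, 14, 2, 11 → queue [12, 14, 2, 11]
Visit 12; enqueue 3, 10, 8, 5 → queue [14, 2, 11, 3, 10, 8, 5]
Visit 14; enqueue 1 → queue [2, 11, 3, 10, 8, 5, 1]
Visit 2; enqueue 17 → queue [11, 3, 10, 8, 5, 1, 17]
Visit 11; enqueue 13 → queue [3, 10, 8, 5, 1, 17, 13]
Visit 3; enqueue 6, 16 → queue [10, 8, 5, 1, 17, 13, 6, 16]
Visit 10 → queue [8, 5, 1, 17, 13, 6, 16]
Visit 8 → queue [5, 1, 17, 13, 6, 16]
Visit 5; enqueue 9 → queue [1, 17, 13, 6, 16, 9]
Visit 1 → queue [17, 13, 6, 16, 9]
Visit 17 → queue [13, 6, 16, 9]
Visit 13; enqueue 7 → queue [6, 16, 9, 7]
Visit 6; enqueue 4 → queue [16, 9, 7, 4]
Visit 16 → queue [9, 7, 4]
Visit 9 → queue [7, 4]
Visit 7 → queue [4]
Visit 4 → queue []

15, 12, 14, 2, 11, 3, 10, 8, 5, 1, 17, 13, 6, 16, 9, 7, 4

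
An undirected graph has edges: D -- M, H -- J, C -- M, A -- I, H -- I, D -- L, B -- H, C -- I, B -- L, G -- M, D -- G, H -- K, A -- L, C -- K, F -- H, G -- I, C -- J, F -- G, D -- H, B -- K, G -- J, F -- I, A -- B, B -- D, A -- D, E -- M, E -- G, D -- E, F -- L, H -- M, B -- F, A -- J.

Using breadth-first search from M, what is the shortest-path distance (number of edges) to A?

2

Level 0: M
Level 1: C, D, E, G, H
Level 2: A, B, F, I, J, K, L
A first appears at level 2.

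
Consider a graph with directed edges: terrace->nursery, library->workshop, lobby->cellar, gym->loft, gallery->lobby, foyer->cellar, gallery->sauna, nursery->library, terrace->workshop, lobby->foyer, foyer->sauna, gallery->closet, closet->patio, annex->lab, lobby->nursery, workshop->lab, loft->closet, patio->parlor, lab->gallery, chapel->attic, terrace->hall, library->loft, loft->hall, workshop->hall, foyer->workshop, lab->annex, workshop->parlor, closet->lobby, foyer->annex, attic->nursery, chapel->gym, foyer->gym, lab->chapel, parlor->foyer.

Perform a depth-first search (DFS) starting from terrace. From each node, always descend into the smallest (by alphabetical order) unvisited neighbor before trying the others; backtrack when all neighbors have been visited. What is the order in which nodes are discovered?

terrace → hall → nursery → library → loft → closet → lobby → cellar → foyer → annex → lab → chapel → attic → gym → gallery → sauna → workshop → parlor → patio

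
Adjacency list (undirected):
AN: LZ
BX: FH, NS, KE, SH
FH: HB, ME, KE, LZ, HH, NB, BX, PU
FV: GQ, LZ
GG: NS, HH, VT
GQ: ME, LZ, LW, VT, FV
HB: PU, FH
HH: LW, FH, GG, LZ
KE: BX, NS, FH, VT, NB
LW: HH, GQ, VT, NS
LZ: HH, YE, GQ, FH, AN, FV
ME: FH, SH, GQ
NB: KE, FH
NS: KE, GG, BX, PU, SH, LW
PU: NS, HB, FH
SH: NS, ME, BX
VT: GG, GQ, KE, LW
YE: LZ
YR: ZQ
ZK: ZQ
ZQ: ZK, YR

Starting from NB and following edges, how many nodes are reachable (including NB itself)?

BFS from NB visits: NB, KE, FH, BX, NS, VT, HB, ME, LZ, HH, PU, SH, GG, LW, GQ, YE, AN, FV
Reachable nodes: 18 of 21 total.

18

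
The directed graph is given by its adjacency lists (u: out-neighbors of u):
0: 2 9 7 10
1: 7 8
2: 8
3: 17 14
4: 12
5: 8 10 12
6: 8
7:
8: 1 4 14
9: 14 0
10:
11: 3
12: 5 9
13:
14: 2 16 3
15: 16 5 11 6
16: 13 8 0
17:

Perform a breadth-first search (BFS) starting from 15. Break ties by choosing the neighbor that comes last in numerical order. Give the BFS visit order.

15 → 16 → 11 → 6 → 5 → 13 → 8 → 0 → 3 → 12 → 10 → 14 → 4 → 1 → 9 → 7 → 2 → 17

Visit 15; enqueue 16, 11, 6, 5 → queue [16, 11, 6, 5]
Visit 16; enqueue 13, 8, 0 → queue [11, 6, 5, 13, 8, 0]
Visit 11; enqueue 3 → queue [6, 5, 13, 8, 0, 3]
Visit 6 → queue [5, 13, 8, 0, 3]
Visit 5; enqueue 12, 10 → queue [13, 8, 0, 3, 12, 10]
Visit 13 → queue [8, 0, 3, 12, 10]
Visit 8; enqueue 14, 4, 1 → queue [0, 3, 12, 10, 14, 4, 1]
Visit 0; enqueue 9, 7, 2 → queue [3, 12, 10, 14, 4, 1, 9, 7, 2]
Visit 3; enqueue 17 → queue [12, 10, 14, 4, 1, 9, 7, 2, 17]
Visit 12 → queue [10, 14, 4, 1, 9, 7, 2, 17]
Visit 10 → queue [14, 4, 1, 9, 7, 2, 17]
Visit 14 → queue [4, 1, 9, 7, 2, 17]
Visit 4 → queue [1, 9, 7, 2, 17]
Visit 1 → queue [9, 7, 2, 17]
Visit 9 → queue [7, 2, 17]
Visit 7 → queue [2, 17]
Visit 2 → queue [17]
Visit 17 → queue []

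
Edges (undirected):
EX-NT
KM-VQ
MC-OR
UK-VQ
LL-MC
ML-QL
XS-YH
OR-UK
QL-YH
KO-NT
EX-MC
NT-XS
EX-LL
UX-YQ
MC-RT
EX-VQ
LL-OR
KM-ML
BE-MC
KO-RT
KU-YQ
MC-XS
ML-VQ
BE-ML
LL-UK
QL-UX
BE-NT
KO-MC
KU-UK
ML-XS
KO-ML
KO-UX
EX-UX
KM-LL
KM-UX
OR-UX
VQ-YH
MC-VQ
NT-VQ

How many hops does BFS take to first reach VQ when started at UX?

2

Level 0: UX
Level 1: EX, KM, KO, OR, QL, YQ
Level 2: KU, LL, MC, ML, NT, RT, UK, VQ, YH
Level 3: BE, XS
VQ first appears at level 2.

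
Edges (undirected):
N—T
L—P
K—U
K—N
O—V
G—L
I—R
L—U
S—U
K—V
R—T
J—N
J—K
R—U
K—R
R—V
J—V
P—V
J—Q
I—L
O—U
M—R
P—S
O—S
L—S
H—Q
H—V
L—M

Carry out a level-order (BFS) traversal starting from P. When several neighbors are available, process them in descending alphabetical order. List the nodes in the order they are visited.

Visit P; enqueue V, S, L → queue [V, S, L]
Visit V; enqueue R, O, K, J, H → queue [S, L, R, O, K, J, H]
Visit S; enqueue U → queue [L, R, O, K, J, H, U]
Visit L; enqueue M, I, G → queue [R, O, K, J, H, U, M, I, G]
Visit R; enqueue T → queue [O, K, J, H, U, M, I, G, T]
Visit O → queue [K, J, H, U, M, I, G, T]
Visit K; enqueue N → queue [J, H, U, M, I, G, T, N]
Visit J; enqueue Q → queue [H, U, M, I, G, T, N, Q]
Visit H → queue [U, M, I, G, T, N, Q]
Visit U → queue [M, I, G, T, N, Q]
Visit M → queue [I, G, T, N, Q]
Visit I → queue [G, T, N, Q]
Visit G → queue [T, N, Q]
Visit T → queue [N, Q]
Visit N → queue [Q]
Visit Q → queue []

P → V → S → L → R → O → K → J → H → U → M → I → G → T → N → Q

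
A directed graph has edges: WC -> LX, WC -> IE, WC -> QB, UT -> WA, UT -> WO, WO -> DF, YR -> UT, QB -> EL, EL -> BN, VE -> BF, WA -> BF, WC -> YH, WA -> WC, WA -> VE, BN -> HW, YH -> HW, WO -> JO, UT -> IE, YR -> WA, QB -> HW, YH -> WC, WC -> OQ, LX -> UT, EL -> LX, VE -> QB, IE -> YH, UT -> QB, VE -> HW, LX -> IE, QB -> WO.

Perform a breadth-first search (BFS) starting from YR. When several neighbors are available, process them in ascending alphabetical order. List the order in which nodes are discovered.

YR UT WA IE QB WO BF VE WC YH EL HW DF JO LX OQ BN

Visit YR; enqueue UT, WA → queue [UT, WA]
Visit UT; enqueue IE, QB, WO → queue [WA, IE, QB, WO]
Visit WA; enqueue BF, VE, WC → queue [IE, QB, WO, BF, VE, WC]
Visit IE; enqueue YH → queue [QB, WO, BF, VE, WC, YH]
Visit QB; enqueue EL, HW → queue [WO, BF, VE, WC, YH, EL, HW]
Visit WO; enqueue DF, JO → queue [BF, VE, WC, YH, EL, HW, DF, JO]
Visit BF → queue [VE, WC, YH, EL, HW, DF, JO]
Visit VE → queue [WC, YH, EL, HW, DF, JO]
Visit WC; enqueue LX, OQ → queue [YH, EL, HW, DF, JO, LX, OQ]
Visit YH → queue [EL, HW, DF, JO, LX, OQ]
Visit EL; enqueue BN → queue [HW, DF, JO, LX, OQ, BN]
Visit HW → queue [DF, JO, LX, OQ, BN]
Visit DF → queue [JO, LX, OQ, BN]
Visit JO → queue [LX, OQ, BN]
Visit LX → queue [OQ, BN]
Visit OQ → queue [BN]
Visit BN → queue []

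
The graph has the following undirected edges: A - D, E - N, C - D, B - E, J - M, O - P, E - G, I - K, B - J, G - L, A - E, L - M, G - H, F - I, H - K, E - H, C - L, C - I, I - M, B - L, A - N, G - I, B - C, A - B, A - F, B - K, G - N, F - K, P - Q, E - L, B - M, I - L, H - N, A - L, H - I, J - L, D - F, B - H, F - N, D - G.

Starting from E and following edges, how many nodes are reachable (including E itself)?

14

BFS from E visits: E, N, L, H, G, B, A, F, M, J, I, C, K, D
Reachable nodes: 14 of 17 total.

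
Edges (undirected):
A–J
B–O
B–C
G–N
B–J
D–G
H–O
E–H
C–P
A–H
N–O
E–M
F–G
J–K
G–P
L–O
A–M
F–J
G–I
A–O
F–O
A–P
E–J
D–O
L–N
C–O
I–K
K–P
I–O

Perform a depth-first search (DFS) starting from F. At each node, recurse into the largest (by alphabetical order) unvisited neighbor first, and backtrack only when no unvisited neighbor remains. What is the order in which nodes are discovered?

F, O, N, L, G, P, K, J, E, M, A, H, B, C, I, D

Visit F
F → O
O → N
N → L
N → G
G → P
P → K
K → J
J → E
E → M
M → A
A → H
J → B
B → C
K → I
G → D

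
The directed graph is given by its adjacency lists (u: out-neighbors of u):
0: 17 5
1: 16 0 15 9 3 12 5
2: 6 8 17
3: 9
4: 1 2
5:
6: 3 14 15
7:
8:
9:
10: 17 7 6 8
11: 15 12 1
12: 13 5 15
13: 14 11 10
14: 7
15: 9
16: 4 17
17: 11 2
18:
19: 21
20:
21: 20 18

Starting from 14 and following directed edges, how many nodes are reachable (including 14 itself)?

2

BFS from 14 visits: 14, 7
Reachable nodes: 2 of 22 total.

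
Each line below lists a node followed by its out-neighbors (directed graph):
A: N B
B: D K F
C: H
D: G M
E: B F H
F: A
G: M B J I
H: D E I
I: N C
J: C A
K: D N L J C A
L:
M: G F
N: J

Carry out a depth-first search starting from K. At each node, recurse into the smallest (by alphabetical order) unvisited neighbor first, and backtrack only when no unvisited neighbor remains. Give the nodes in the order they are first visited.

Visit K
K → A
A → B
B → D
D → G
G → I
I → C
C → H
H → E
E → F
I → N
N → J
G → M
K → L

K A B D G I C H E F N J M L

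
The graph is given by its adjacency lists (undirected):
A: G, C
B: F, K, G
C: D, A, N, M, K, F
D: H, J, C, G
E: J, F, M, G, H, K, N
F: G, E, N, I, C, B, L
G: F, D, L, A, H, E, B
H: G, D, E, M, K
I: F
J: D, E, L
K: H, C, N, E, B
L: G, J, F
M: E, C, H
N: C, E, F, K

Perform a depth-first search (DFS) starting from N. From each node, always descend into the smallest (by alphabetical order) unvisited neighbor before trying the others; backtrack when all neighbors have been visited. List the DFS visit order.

N → C → A → G → B → F → E → H → D → J → L → K → M → I

Visit N
N → C
C → A
A → G
G → B
B → F
F → E
E → H
H → D
D → J
J → L
H → K
H → M
F → I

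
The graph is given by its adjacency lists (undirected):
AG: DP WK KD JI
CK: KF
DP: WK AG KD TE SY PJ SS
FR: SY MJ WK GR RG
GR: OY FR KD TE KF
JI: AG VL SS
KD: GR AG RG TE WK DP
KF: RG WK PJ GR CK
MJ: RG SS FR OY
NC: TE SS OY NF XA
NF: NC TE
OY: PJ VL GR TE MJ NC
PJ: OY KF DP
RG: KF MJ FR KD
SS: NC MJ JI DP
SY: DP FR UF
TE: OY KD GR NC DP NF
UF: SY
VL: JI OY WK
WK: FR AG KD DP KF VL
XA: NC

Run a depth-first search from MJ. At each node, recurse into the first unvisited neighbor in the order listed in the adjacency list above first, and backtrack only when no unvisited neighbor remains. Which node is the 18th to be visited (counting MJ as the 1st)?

Visit MJ
MJ → RG
RG → KF
KF → WK
WK → FR
FR → SY
SY → DP
DP → AG
AG → KD
KD → GR
GR → OY
OY → PJ
OY → VL
VL → JI
JI → SS
SS → NC
NC → TE
TE → NF
NC → XA
SY → UF
KF → CK

Visit order: MJ, RG, KF, WK, FR, SY, DP, AG, KD, GR, OY, PJ, VL, JI, SS, NC, TE, NF, XA, UF, CK

NF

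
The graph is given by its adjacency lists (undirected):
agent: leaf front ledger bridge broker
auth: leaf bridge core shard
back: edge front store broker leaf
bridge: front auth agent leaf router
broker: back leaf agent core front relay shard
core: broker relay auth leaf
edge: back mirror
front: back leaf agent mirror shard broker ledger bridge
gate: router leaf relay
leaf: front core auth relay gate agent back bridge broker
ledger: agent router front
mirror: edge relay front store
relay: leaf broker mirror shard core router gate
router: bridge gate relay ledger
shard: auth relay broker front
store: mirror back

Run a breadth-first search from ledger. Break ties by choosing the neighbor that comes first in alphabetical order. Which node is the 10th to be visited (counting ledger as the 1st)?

Visit ledger; enqueue agent, front, router → queue [agent, front, router]
Visit agent; enqueue bridge, broker, leaf → queue [front, router, bridge, broker, leaf]
Visit front; enqueue back, mirror, shard → queue [router, bridge, broker, leaf, back, mirror, shard]
Visit router; enqueue gate, relay → queue [bridge, broker, leaf, back, mirror, shard, gate, relay]
Visit bridge; enqueue auth → queue [broker, leaf, back, mirror, shard, gate, relay, auth]
Visit broker; enqueue core → queue [leaf, back, mirror, shard, gate, relay, auth, core]
Visit leaf → queue [back, mirror, shard, gate, relay, auth, core]
Visit back; enqueue edge, store → queue [mirror, shard, gate, relay, auth, core, edge, store]
Visit mirror → queue [shard, gate, relay, auth, core, edge, store]
Visit shard → queue [gate, relay, auth, core, edge, store]
Visit gate → queue [relay, auth, core, edge, store]
Visit relay → queue [auth, core, edge, store]
Visit auth → queue [core, edge, store]
Visit core → queue [edge, store]
Visit edge → queue [store]
Visit store → queue []

Visit order: ledger, agent, front, router, bridge, broker, leaf, back, mirror, shard, gate, relay, auth, core, edge, store

shard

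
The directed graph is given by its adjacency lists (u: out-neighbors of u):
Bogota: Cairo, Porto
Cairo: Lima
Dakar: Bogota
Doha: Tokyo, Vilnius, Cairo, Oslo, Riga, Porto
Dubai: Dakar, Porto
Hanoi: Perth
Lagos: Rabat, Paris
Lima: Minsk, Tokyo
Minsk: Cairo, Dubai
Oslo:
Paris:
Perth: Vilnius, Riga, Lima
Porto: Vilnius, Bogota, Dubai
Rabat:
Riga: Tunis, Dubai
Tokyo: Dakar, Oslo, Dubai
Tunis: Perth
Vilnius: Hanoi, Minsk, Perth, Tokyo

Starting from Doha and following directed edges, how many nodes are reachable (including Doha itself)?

15

BFS from Doha visits: Doha, Cairo, Oslo, Porto, Riga, Tokyo, Vilnius, Lima, Bogota, Dubai, Tunis, Dakar, Hanoi, Minsk, Perth
Reachable nodes: 15 of 18 total.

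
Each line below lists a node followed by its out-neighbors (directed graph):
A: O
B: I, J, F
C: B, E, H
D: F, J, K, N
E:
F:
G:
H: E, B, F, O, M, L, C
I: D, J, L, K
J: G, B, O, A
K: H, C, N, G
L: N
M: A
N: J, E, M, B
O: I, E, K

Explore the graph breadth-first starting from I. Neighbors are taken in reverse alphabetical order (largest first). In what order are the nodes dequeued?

I → L → K → J → D → N → H → G → C → O → B → A → F → M → E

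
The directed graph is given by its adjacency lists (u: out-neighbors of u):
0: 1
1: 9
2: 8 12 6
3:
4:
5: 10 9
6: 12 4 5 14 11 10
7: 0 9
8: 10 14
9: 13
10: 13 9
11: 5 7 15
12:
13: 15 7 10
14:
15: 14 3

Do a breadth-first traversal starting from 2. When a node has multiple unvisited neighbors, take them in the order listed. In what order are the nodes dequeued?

2, 8, 12, 6, 10, 14, 4, 5, 11, 13, 9, 7, 15, 0, 3, 1

Visit 2; enqueue 8, 12, 6 → queue [8, 12, 6]
Visit 8; enqueue 10, 14 → queue [12, 6, 10, 14]
Visit 12 → queue [6, 10, 14]
Visit 6; enqueue 4, 5, 11 → queue [10, 14, 4, 5, 11]
Visit 10; enqueue 13, 9 → queue [14, 4, 5, 11, 13, 9]
Visit 14 → queue [4, 5, 11, 13, 9]
Visit 4 → queue [5, 11, 13, 9]
Visit 5 → queue [11, 13, 9]
Visit 11; enqueue 7, 15 → queue [13, 9, 7, 15]
Visit 13 → queue [9, 7, 15]
Visit 9 → queue [7, 15]
Visit 7; enqueue 0 → queue [15, 0]
Visit 15; enqueue 3 → queue [0, 3]
Visit 0; enqueue 1 → queue [3, 1]
Visit 3 → queue [1]
Visit 1 → queue []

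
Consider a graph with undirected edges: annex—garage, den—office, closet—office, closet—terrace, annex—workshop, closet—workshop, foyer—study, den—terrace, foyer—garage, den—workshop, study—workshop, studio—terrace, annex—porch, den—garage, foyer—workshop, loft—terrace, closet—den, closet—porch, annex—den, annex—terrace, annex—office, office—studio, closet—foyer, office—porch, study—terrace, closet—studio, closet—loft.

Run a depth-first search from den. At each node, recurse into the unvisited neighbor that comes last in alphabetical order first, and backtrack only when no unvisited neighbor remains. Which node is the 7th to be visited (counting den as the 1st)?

porch

Visit den
den → workshop
workshop → study
study → terrace
terrace → studio
studio → office
office → porch
porch → closet
closet → loft
closet → foyer
foyer → garage
garage → annex

Visit order: den, workshop, study, terrace, studio, office, porch, closet, loft, foyer, garage, annex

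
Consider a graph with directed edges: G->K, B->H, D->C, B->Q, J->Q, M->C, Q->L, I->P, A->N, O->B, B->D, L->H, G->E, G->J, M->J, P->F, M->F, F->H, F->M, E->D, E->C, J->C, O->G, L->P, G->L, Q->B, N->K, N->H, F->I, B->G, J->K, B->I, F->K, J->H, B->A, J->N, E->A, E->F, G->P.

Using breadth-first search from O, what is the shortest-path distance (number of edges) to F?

Level 0: O
Level 1: B, G
Level 2: A, D, E, H, I, J, K, L, P, Q
Level 3: C, F, N
Level 4: M
F first appears at level 3.

3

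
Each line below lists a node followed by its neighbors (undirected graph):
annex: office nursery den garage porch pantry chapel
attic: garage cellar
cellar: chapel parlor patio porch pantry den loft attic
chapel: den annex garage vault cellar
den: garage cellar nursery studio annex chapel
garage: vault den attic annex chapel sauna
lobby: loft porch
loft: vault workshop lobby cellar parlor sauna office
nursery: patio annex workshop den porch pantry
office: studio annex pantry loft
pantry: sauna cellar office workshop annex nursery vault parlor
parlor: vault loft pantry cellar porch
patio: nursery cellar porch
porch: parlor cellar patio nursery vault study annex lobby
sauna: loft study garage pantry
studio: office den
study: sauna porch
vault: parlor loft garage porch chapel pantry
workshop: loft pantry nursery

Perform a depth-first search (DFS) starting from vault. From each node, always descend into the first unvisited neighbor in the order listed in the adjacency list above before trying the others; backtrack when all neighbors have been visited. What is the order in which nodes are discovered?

vault parlor loft workshop pantry sauna study porch cellar chapel den garage attic annex office studio nursery patio lobby

Visit vault
vault → parlor
parlor → loft
loft → workshop
workshop → pantry
pantry → sauna
sauna → study
study → porch
porch → cellar
cellar → chapel
chapel → den
den → garage
garage → attic
garage → annex
annex → office
office → studio
annex → nursery
nursery → patio
porch → lobby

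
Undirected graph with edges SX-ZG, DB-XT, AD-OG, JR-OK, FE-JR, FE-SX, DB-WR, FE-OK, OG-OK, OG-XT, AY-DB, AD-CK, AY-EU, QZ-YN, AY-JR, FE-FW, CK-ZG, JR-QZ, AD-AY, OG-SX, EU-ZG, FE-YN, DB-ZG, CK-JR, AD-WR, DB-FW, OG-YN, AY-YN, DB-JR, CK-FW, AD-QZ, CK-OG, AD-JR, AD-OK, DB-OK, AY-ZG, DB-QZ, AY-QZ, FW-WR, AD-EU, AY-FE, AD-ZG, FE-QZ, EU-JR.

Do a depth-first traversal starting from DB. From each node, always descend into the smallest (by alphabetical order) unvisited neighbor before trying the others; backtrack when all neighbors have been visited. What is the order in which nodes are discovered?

DB, AY, AD, CK, FW, FE, JR, EU, ZG, SX, OG, OK, XT, YN, QZ, WR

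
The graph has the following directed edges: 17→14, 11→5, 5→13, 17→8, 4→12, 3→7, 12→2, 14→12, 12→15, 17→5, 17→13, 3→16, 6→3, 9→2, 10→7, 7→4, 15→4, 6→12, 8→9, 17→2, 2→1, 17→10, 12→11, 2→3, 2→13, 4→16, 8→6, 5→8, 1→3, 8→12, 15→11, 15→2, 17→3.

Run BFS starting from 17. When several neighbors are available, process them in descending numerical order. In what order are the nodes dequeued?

17 14 13 10 8 5 3 2 12 7 9 6 16 1 15 11 4

Visit 17; enqueue 14, 13, 10, 8, 5, 3, 2 → queue [14, 13, 10, 8, 5, 3, 2]
Visit 14; enqueue 12 → queue [13, 10, 8, 5, 3, 2, 12]
Visit 13 → queue [10, 8, 5, 3, 2, 12]
Visit 10; enqueue 7 → queue [8, 5, 3, 2, 12, 7]
Visit 8; enqueue 9, 6 → queue [5, 3, 2, 12, 7, 9, 6]
Visit 5 → queue [3, 2, 12, 7, 9, 6]
Visit 3; enqueue 16 → queue [2, 12, 7, 9, 6, 16]
Visit 2; enqueue 1 → queue [12, 7, 9, 6, 16, 1]
Visit 12; enqueue 15, 11 → queue [7, 9, 6, 16, 1, 15, 11]
Visit 7; enqueue 4 → queue [9, 6, 16, 1, 15, 11, 4]
Visit 9 → queue [6, 16, 1, 15, 11, 4]
Visit 6 → queue [16, 1, 15, 11, 4]
Visit 16 → queue [1, 15, 11, 4]
Visit 1 → queue [15, 11, 4]
Visit 15 → queue [11, 4]
Visit 11 → queue [4]
Visit 4 → queue []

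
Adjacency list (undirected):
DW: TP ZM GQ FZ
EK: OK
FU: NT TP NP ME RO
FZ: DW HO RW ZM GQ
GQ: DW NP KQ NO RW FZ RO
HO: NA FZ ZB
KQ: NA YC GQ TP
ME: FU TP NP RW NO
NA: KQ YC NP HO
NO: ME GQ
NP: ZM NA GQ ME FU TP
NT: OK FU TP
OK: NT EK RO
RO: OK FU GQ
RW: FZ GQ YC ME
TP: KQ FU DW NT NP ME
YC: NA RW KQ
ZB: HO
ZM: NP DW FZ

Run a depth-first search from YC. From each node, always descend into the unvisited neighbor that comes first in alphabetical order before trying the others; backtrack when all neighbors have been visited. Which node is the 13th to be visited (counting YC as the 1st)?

TP

Visit YC
YC → KQ
KQ → GQ
GQ → DW
DW → FZ
FZ → HO
HO → NA
NA → NP
NP → FU
FU → ME
ME → NO
ME → RW
ME → TP
TP → NT
NT → OK
OK → EK
OK → RO
NP → ZM
HO → ZB

Visit order: YC, KQ, GQ, DW, FZ, HO, NA, NP, FU, ME, NO, RW, TP, NT, OK, EK, RO, ZM, ZB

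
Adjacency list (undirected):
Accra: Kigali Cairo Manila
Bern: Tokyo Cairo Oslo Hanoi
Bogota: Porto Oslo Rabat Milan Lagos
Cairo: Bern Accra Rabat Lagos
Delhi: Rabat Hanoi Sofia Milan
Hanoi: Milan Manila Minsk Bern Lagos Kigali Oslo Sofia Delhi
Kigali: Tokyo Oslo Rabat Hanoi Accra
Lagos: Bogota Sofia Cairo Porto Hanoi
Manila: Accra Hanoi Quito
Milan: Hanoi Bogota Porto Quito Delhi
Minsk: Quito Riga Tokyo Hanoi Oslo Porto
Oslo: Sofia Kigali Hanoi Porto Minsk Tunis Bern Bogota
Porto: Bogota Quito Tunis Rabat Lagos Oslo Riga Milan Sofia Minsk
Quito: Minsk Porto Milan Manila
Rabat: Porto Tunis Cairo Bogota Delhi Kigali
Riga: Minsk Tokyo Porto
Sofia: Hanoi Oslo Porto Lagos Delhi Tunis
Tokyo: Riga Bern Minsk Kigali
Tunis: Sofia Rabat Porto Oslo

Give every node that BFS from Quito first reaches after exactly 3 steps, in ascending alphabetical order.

Level 0: Quito
Level 1: Manila, Milan, Minsk, Porto
Level 2: Accra, Bogota, Delhi, Hanoi, Lagos, Oslo, Rabat, Riga, Sofia, Tokyo, Tunis
Level 3: Bern, Cairo, Kigali

Bern, Cairo, Kigali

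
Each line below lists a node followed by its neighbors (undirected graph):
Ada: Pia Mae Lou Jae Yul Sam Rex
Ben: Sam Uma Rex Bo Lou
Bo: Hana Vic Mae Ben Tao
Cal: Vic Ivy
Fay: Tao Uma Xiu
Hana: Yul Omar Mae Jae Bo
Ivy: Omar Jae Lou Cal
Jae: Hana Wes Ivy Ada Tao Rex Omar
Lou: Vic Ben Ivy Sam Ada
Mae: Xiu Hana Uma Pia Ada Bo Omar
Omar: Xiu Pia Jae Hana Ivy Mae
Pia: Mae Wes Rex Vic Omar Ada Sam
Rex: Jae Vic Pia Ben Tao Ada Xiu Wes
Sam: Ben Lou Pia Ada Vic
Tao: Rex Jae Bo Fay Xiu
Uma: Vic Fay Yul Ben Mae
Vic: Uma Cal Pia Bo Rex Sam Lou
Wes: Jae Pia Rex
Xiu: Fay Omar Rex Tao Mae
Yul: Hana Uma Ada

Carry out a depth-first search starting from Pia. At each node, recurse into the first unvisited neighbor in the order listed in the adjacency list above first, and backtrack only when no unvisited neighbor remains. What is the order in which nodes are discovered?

Visit Pia
Pia → Mae
Mae → Xiu
Xiu → Fay
Fay → Tao
Tao → Rex
Rex → Jae
Jae → Hana
Hana → Yul
Yul → Uma
Uma → Vic
Vic → Cal
Cal → Ivy
Ivy → Omar
Ivy → Lou
Lou → Ben
Ben → Sam
Sam → Ada
Ben → Bo
Jae → Wes

Pia Mae Xiu Fay Tao Rex Jae Hana Yul Uma Vic Cal Ivy Omar Lou Ben Sam Ada Bo Wes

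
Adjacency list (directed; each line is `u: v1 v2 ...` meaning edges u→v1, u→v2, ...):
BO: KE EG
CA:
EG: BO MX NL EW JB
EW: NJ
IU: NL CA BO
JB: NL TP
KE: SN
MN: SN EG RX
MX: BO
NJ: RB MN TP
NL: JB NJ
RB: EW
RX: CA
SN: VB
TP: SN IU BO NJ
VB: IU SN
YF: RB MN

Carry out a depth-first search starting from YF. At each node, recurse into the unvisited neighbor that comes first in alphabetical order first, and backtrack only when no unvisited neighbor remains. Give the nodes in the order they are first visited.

YF, MN, EG, BO, KE, SN, VB, IU, CA, NL, JB, TP, NJ, RB, EW, MX, RX

Visit YF
YF → MN
MN → EG
EG → BO
BO → KE
KE → SN
SN → VB
VB → IU
IU → CA
IU → NL
NL → JB
JB → TP
TP → NJ
NJ → RB
RB → EW
EG → MX
MN → RX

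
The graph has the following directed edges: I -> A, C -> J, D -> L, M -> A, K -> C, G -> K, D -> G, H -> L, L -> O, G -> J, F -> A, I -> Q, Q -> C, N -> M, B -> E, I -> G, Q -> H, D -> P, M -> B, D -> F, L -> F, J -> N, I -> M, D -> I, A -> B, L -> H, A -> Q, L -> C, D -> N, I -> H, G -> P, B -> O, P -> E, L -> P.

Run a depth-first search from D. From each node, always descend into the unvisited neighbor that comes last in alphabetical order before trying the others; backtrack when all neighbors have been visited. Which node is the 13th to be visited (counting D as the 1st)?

C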